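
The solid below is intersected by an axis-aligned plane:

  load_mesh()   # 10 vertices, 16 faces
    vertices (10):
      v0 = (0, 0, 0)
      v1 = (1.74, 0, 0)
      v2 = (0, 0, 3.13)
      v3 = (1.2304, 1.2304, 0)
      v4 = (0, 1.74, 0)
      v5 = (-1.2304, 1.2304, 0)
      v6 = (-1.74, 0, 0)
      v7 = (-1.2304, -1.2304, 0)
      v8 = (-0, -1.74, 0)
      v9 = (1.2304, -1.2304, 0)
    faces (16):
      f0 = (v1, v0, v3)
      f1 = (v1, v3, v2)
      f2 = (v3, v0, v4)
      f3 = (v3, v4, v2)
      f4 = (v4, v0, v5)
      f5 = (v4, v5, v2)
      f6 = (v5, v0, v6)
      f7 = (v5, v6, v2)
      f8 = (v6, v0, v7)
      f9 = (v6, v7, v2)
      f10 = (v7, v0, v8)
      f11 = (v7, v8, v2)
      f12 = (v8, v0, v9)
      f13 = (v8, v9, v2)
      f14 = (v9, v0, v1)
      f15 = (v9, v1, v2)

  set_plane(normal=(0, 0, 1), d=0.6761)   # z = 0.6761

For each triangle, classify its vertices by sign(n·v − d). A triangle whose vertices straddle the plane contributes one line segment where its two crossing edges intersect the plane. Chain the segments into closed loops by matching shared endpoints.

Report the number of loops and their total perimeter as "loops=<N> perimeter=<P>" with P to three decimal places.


Straddling triangles (8 of 16):
  (v1,v3,v2) [--+] → (0.964626, 0.964626, 0.6761)–(1.36415, 0, 0.6761)  len=1.0441
  (v3,v4,v2) [--+] → (0, 1.36415, 0.6761)–(0.964626, 0.964626, 0.6761)  len=1.0441
  (v4,v5,v2) [--+] → (-0.964626, 0.964626, 0.6761)–(0, 1.36415, 0.6761)  len=1.0441
  (v5,v6,v2) [--+] → (-1.36415, 0, 0.6761)–(-0.964626, 0.964626, 0.6761)  len=1.0441
  (v6,v7,v2) [--+] → (-0.964626, -0.964626, 0.6761)–(-1.36415, 0, 0.6761)  len=1.0441
  (v7,v8,v2) [--+] → (0, -1.36415, 0.6761)–(-0.964626, -0.964626, 0.6761)  len=1.0441
  (v8,v9,v2) [--+] → (0.964626, -0.964626, 0.6761)–(0, -1.36415, 0.6761)  len=1.0441
  (v9,v1,v2) [--+] → (1.36415, 0, 0.6761)–(0.964626, -0.964626, 0.6761)  len=1.0441

Chained into 1 loop(s):
  loop 1: 8 segments, perimeter = 8.3527
Total perimeter = 8.353

loops=1 perimeter=8.353


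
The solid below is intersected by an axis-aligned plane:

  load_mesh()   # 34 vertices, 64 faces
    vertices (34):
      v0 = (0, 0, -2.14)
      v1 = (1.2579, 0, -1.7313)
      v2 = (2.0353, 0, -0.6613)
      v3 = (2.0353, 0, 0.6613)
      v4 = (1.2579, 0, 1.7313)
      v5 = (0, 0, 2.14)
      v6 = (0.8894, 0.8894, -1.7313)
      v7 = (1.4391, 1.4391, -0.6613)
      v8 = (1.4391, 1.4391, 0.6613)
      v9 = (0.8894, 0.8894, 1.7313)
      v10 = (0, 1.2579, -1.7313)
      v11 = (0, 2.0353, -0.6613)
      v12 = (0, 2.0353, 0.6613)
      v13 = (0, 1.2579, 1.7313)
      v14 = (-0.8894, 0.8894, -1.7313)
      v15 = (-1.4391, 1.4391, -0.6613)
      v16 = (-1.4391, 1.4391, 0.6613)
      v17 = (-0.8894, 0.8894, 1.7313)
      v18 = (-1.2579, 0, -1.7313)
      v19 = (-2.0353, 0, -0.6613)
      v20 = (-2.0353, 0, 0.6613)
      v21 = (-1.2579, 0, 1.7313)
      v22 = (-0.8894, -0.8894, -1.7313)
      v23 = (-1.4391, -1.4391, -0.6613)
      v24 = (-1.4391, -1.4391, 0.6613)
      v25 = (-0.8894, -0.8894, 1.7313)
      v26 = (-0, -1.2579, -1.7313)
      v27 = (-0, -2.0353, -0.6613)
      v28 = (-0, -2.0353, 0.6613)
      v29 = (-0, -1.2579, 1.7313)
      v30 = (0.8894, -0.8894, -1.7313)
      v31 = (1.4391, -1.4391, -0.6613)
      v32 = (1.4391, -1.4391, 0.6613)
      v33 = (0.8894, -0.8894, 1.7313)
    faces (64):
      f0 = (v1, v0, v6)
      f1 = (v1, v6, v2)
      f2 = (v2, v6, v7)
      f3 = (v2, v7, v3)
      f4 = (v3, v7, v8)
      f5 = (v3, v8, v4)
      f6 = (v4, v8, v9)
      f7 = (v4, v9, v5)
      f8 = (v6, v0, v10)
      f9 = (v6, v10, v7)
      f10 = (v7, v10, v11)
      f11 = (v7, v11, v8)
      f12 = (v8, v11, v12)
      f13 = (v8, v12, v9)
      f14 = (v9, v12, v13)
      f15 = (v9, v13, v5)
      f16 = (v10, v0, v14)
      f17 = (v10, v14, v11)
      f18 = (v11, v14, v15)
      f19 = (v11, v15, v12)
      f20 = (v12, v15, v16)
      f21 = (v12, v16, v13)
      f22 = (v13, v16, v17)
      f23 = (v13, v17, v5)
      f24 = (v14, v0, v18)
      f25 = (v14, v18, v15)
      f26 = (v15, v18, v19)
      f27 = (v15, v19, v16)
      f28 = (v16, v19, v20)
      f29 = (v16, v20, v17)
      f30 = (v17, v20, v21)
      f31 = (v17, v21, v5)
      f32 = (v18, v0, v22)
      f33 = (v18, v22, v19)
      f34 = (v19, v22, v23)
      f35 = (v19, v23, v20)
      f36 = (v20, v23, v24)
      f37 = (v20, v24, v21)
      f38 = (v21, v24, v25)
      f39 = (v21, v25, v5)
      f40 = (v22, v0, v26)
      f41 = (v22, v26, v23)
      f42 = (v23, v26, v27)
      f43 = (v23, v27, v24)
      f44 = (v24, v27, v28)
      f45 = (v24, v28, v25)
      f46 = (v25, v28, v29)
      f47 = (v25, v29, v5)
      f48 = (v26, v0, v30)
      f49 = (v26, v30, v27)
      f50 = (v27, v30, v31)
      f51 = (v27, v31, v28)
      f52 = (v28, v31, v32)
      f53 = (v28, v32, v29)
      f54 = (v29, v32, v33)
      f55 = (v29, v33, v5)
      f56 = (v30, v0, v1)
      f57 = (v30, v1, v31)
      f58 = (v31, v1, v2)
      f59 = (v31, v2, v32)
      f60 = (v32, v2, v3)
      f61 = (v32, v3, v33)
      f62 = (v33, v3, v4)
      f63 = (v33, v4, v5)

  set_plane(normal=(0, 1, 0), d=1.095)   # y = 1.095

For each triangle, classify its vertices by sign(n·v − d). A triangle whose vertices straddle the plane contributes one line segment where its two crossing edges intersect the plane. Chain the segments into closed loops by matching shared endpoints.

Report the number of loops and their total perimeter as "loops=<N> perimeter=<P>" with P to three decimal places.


Straddling triangles (20 of 64):
  (v2,v6,v7) [--+] → (1.095, 1.095, -1.3311)–(1.58166, 1.095, -0.6613)  len=0.8279
  (v2,v7,v3) [-+-] → (1.58166, 1.095, -0.6613)–(1.58166, 1.095, -0.345056)  len=0.3162
  (v3,v7,v8) [-++] → (1.58166, 1.095, -0.345056)–(1.58166, 1.095, 0.6613)  len=1.0064
  (v3,v8,v4) [-+-] → (1.58166, 1.095, 0.6613)–(1.39577, 1.095, 0.917145)  len=0.3162
  (v4,v8,v9) [-+-] → (1.39577, 1.095, 0.917145)–(1.095, 1.095, 1.3311)  len=0.5117
  (v6,v0,v10) [--+] → (0, 1.095, -1.78423)–(0.39317, 1.095, -1.7313)  len=0.3967
  (v6,v10,v7) [-++] → (0.39317, 1.095, -1.7313)–(1.095, 1.095, -1.3311)  len=0.8079
  (v8,v12,v9) [++-] → (0.729822, 1.095, 1.53932)–(1.095, 1.095, 1.3311)  len=0.4204
  (v9,v12,v13) [-++] → (0.729822, 1.095, 1.53932)–(0.39317, 1.095, 1.7313)  len=0.3875
  (v9,v13,v5) [-+-] → (0.39317, 1.095, 1.7313)–(0, 1.095, 1.78423)  len=0.3967
  (v10,v0,v14) [+--] → (0, 1.095, -1.78423)–(-0.39317, 1.095, -1.7313)  len=0.3967
  (v10,v14,v11) [+-+] → (-0.39317, 1.095, -1.7313)–(-0.729822, 1.095, -1.53932)  len=0.3875
  (v11,v14,v15) [+-+] → (-0.729822, 1.095, -1.53932)–(-1.095, 1.095, -1.3311)  len=0.4204
  (v13,v16,v17) [++-] → (-1.095, 1.095, 1.3311)–(-0.39317, 1.095, 1.7313)  len=0.8079
  (v13,v17,v5) [+--] → (-0.39317, 1.095, 1.7313)–(0, 1.095, 1.78423)  len=0.3967
  (v14,v18,v15) [--+] → (-1.39577, 1.095, -0.917145)–(-1.095, 1.095, -1.3311)  len=0.5117
  (v15,v18,v19) [+--] → (-1.39577, 1.095, -0.917145)–(-1.58166, 1.095, -0.6613)  len=0.3162
  (v15,v19,v16) [+-+] → (-1.58166, 1.095, -0.6613)–(-1.58166, 1.095, 0.345056)  len=1.0064
  (v16,v19,v20) [+--] → (-1.58166, 1.095, 0.345056)–(-1.58166, 1.095, 0.6613)  len=0.3162
  (v16,v20,v17) [+--] → (-1.58166, 1.095, 0.6613)–(-1.095, 1.095, 1.3311)  len=0.8279

Chained into 1 loop(s):
  loop 1: 20 segments, perimeter = 10.7754
Total perimeter = 10.775

loops=1 perimeter=10.775


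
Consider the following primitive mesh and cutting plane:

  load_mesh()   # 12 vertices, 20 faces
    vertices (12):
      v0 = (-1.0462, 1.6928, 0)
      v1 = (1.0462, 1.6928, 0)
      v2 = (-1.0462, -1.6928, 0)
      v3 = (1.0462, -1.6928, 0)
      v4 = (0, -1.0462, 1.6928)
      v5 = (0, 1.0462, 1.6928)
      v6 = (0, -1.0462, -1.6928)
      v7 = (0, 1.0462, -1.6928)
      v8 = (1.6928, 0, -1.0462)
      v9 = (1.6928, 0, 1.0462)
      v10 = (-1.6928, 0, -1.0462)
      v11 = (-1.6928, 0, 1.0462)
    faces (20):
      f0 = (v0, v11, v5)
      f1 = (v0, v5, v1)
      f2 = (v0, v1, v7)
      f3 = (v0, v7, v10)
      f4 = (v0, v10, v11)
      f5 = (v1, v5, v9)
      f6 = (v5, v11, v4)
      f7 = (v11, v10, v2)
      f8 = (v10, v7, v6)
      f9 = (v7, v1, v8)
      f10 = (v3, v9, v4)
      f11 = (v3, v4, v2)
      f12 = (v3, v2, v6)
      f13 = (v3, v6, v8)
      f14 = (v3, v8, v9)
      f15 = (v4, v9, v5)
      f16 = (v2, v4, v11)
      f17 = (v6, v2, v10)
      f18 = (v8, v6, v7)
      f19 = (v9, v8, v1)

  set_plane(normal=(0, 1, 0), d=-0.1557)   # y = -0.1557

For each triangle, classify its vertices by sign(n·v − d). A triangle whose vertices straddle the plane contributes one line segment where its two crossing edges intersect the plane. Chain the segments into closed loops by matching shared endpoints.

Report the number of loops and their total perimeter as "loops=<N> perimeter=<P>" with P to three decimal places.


loops=1 perimeter=11.058

Straddling triangles (10 of 20):
  (v5,v11,v4) [++-] → (-1.44087, -0.1557, 1.14243)–(0, -0.1557, 1.6928)  len=1.5424
  (v11,v10,v2) [++-] → (-1.63333, -0.1557, -0.949973)–(-1.63333, -0.1557, 0.949973)  len=1.8999
  (v10,v7,v6) [++-] → (0, -0.1557, -1.6928)–(-1.44087, -0.1557, -1.14243)  len=1.5424
  (v3,v9,v4) [-+-] → (1.63333, -0.1557, 0.949973)–(1.44087, -0.1557, 1.14243)  len=0.2722
  (v3,v6,v8) [--+] → (1.44087, -0.1557, -1.14243)–(1.63333, -0.1557, -0.949973)  len=0.2722
  (v3,v8,v9) [-++] → (1.63333, -0.1557, -0.949973)–(1.63333, -0.1557, 0.949973)  len=1.8999
  (v4,v9,v5) [-++] → (1.44087, -0.1557, 1.14243)–(0, -0.1557, 1.6928)  len=1.5424
  (v2,v4,v11) [--+] → (-1.44087, -0.1557, 1.14243)–(-1.63333, -0.1557, 0.949973)  len=0.2722
  (v6,v2,v10) [--+] → (-1.63333, -0.1557, -0.949973)–(-1.44087, -0.1557, -1.14243)  len=0.2722
  (v8,v6,v7) [+-+] → (1.44087, -0.1557, -1.14243)–(0, -0.1557, -1.6928)  len=1.5424

Chained into 1 loop(s):
  loop 1: 10 segments, perimeter = 11.0582
Total perimeter = 11.058


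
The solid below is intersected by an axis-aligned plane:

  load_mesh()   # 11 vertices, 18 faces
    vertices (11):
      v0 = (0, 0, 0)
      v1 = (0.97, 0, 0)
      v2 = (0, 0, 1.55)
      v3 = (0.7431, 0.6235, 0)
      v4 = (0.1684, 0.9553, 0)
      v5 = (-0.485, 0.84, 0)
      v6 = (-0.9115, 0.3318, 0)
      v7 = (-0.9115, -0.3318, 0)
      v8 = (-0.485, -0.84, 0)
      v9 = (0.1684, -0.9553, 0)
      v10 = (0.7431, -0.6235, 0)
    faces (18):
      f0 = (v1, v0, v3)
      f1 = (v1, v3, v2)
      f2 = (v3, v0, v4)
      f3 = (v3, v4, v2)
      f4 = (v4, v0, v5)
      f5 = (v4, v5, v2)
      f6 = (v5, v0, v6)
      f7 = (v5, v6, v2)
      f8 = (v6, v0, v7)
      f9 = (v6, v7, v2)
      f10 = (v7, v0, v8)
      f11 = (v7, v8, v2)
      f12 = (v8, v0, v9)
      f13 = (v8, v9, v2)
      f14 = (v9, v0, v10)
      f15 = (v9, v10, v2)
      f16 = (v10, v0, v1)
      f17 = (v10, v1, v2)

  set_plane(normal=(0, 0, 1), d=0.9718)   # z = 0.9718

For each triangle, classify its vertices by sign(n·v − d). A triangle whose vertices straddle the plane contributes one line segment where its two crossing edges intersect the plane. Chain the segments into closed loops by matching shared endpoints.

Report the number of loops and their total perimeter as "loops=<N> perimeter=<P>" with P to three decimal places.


Straddling triangles (9 of 18):
  (v1,v3,v2) [--+] → (0.2772, 0.232586, 0.9718)–(0.361841, 0, 0.9718)  len=0.2475
  (v3,v4,v2) [--+] → (0.0628186, 0.356358, 0.9718)–(0.2772, 0.232586, 0.9718)  len=0.2475
  (v4,v5,v2) [--+] → (-0.180921, 0.313347, 0.9718)–(0.0628186, 0.356358, 0.9718)  len=0.2475
  (v5,v6,v2) [--+] → (-0.340019, 0.123772, 0.9718)–(-0.180921, 0.313347, 0.9718)  len=0.2475
  (v6,v7,v2) [--+] → (-0.340019, -0.123772, 0.9718)–(-0.340019, 0.123772, 0.9718)  len=0.2475
  (v7,v8,v2) [--+] → (-0.180921, -0.313347, 0.9718)–(-0.340019, -0.123772, 0.9718)  len=0.2475
  (v8,v9,v2) [--+] → (0.0628186, -0.356358, 0.9718)–(-0.180921, -0.313347, 0.9718)  len=0.2475
  (v9,v10,v2) [--+] → (0.2772, -0.232586, 0.9718)–(0.0628186, -0.356358, 0.9718)  len=0.2475
  (v10,v1,v2) [--+] → (0.361841, 0, 0.9718)–(0.2772, -0.232586, 0.9718)  len=0.2475

Chained into 1 loop(s):
  loop 1: 9 segments, perimeter = 2.2276
Total perimeter = 2.228

loops=1 perimeter=2.228


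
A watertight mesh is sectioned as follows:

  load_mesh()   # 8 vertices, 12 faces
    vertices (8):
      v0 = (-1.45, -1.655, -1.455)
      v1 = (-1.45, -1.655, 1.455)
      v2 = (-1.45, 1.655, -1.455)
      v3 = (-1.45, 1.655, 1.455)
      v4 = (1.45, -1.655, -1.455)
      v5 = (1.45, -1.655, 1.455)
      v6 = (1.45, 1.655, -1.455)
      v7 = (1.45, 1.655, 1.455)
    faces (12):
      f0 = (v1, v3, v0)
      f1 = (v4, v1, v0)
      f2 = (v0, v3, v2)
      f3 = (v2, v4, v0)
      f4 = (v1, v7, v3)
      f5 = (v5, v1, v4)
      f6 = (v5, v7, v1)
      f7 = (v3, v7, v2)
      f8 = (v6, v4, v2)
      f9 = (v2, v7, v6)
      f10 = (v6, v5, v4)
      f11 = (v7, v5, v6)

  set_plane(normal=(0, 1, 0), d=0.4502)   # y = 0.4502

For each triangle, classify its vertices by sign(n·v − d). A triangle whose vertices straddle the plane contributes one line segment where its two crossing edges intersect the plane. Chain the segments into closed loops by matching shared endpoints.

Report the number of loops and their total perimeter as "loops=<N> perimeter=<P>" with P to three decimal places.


Straddling triangles (8 of 12):
  (v1,v3,v0) [-+-] → (-1.45, 0.4502, 1.455)–(-1.45, 0.4502, 0.395795)  len=1.0592
  (v0,v3,v2) [-++] → (-1.45, 0.4502, 0.395795)–(-1.45, 0.4502, -1.455)  len=1.8508
  (v2,v4,v0) [+--] → (-0.394435, 0.4502, -1.455)–(-1.45, 0.4502, -1.455)  len=1.0556
  (v1,v7,v3) [-++] → (0.394435, 0.4502, 1.455)–(-1.45, 0.4502, 1.455)  len=1.8444
  (v5,v7,v1) [-+-] → (1.45, 0.4502, 1.455)–(0.394435, 0.4502, 1.455)  len=1.0556
  (v6,v4,v2) [+-+] → (1.45, 0.4502, -1.455)–(-0.394435, 0.4502, -1.455)  len=1.8444
  (v6,v5,v4) [+--] → (1.45, 0.4502, -0.395795)–(1.45, 0.4502, -1.455)  len=1.0592
  (v7,v5,v6) [+-+] → (1.45, 0.4502, 1.455)–(1.45, 0.4502, -0.395795)  len=1.8508

Chained into 1 loop(s):
  loop 1: 8 segments, perimeter = 11.6200
Total perimeter = 11.620

loops=1 perimeter=11.620


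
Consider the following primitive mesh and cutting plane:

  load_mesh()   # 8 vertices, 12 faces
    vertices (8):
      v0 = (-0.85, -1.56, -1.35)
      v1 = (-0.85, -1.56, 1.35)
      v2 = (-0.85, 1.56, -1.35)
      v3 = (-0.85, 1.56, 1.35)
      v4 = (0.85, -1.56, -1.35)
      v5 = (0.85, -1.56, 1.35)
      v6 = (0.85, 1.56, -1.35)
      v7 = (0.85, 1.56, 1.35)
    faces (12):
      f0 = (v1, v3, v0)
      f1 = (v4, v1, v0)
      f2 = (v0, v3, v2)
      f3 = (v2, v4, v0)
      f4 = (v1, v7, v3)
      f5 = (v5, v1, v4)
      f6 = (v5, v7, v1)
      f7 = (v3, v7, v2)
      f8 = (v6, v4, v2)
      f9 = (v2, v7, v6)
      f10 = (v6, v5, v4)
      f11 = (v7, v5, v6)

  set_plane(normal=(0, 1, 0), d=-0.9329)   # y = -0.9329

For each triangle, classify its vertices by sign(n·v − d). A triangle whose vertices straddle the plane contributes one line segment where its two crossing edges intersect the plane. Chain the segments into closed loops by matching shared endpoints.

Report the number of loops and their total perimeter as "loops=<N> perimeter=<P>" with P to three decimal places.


Straddling triangles (8 of 12):
  (v1,v3,v0) [-+-] → (-0.85, -0.9329, 1.35)–(-0.85, -0.9329, -0.807317)  len=2.1573
  (v0,v3,v2) [-++] → (-0.85, -0.9329, -0.807317)–(-0.85, -0.9329, -1.35)  len=0.5427
  (v2,v4,v0) [+--] → (0.508311, -0.9329, -1.35)–(-0.85, -0.9329, -1.35)  len=1.3583
  (v1,v7,v3) [-++] → (-0.508311, -0.9329, 1.35)–(-0.85, -0.9329, 1.35)  len=0.3417
  (v5,v7,v1) [-+-] → (0.85, -0.9329, 1.35)–(-0.508311, -0.9329, 1.35)  len=1.3583
  (v6,v4,v2) [+-+] → (0.85, -0.9329, -1.35)–(0.508311, -0.9329, -1.35)  len=0.3417
  (v6,v5,v4) [+--] → (0.85, -0.9329, 0.807317)–(0.85, -0.9329, -1.35)  len=2.1573
  (v7,v5,v6) [+-+] → (0.85, -0.9329, 1.35)–(0.85, -0.9329, 0.807317)  len=0.5427

Chained into 1 loop(s):
  loop 1: 8 segments, perimeter = 8.8000
Total perimeter = 8.800

loops=1 perimeter=8.800


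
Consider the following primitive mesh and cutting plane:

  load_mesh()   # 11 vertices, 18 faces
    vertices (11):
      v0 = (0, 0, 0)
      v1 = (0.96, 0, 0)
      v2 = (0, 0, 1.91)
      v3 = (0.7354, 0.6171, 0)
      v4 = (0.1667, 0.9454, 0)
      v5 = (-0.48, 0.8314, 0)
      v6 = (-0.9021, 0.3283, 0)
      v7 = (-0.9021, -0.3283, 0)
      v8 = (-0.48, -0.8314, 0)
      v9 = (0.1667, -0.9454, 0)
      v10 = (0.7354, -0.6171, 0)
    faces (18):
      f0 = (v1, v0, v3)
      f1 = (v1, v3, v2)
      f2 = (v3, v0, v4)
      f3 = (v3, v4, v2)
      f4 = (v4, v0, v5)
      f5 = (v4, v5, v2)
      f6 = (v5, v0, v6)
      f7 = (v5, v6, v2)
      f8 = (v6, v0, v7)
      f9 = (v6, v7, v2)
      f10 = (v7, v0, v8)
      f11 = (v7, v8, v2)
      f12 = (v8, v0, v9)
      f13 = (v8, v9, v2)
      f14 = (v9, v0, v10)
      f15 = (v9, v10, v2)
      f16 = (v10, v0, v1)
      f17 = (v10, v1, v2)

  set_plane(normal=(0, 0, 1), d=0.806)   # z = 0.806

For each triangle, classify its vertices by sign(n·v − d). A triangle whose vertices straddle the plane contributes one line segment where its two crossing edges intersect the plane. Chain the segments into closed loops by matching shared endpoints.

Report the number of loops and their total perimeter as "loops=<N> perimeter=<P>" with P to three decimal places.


loops=1 perimeter=3.416

Straddling triangles (9 of 18):
  (v1,v3,v2) [--+] → (0.425069, 0.35669, 0.806)–(0.55489, 0, 0.806)  len=0.3796
  (v3,v4,v2) [--+] → (0.0963543, 0.546451, 0.806)–(0.425069, 0.35669, 0.806)  len=0.3796
  (v4,v5,v2) [--+] → (-0.277445, 0.480558, 0.806)–(0.0963543, 0.546451, 0.806)  len=0.3796
  (v5,v6,v2) [--+] → (-0.521423, 0.189761, 0.806)–(-0.277445, 0.480558, 0.806)  len=0.3796
  (v6,v7,v2) [--+] → (-0.521423, -0.189761, 0.806)–(-0.521423, 0.189761, 0.806)  len=0.3795
  (v7,v8,v2) [--+] → (-0.277445, -0.480558, 0.806)–(-0.521423, -0.189761, 0.806)  len=0.3796
  (v8,v9,v2) [--+] → (0.0963543, -0.546451, 0.806)–(-0.277445, -0.480558, 0.806)  len=0.3796
  (v9,v10,v2) [--+] → (0.425069, -0.35669, 0.806)–(0.0963543, -0.546451, 0.806)  len=0.3796
  (v10,v1,v2) [--+] → (0.55489, 0, 0.806)–(0.425069, -0.35669, 0.806)  len=0.3796

Chained into 1 loop(s):
  loop 1: 9 segments, perimeter = 3.4161
Total perimeter = 3.416


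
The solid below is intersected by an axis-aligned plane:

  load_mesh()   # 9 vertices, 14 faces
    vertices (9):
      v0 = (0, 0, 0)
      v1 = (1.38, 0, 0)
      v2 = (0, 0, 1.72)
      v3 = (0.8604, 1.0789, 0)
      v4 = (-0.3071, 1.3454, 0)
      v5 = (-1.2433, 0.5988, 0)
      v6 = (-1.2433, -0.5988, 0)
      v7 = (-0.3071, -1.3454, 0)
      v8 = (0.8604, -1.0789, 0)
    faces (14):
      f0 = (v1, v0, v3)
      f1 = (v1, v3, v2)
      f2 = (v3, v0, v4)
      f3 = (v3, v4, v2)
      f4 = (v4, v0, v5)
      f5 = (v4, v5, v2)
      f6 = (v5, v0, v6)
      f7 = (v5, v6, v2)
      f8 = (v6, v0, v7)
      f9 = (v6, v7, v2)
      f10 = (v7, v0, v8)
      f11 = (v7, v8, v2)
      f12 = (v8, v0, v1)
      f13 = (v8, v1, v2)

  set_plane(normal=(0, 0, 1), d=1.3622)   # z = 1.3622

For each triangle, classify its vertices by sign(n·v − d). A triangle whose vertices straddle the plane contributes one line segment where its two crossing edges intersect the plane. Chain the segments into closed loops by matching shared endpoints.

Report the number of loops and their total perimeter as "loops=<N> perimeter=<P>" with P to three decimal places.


Straddling triangles (7 of 14):
  (v1,v3,v2) [--+] → (0.178983, 0.224436, 1.3622)–(0.287072, 0, 1.3622)  len=0.2491
  (v3,v4,v2) [--+] → (-0.0638839, 0.279874, 1.3622)–(0.178983, 0.224436, 1.3622)  len=0.2491
  (v4,v5,v2) [--+] → (-0.258635, 0.124564, 1.3622)–(-0.0638839, 0.279874, 1.3622)  len=0.2491
  (v5,v6,v2) [--+] → (-0.258635, -0.124564, 1.3622)–(-0.258635, 0.124564, 1.3622)  len=0.2491
  (v6,v7,v2) [--+] → (-0.0638839, -0.279874, 1.3622)–(-0.258635, -0.124564, 1.3622)  len=0.2491
  (v7,v8,v2) [--+] → (0.178983, -0.224436, 1.3622)–(-0.0638839, -0.279874, 1.3622)  len=0.2491
  (v8,v1,v2) [--+] → (0.287072, 0, 1.3622)–(0.178983, -0.224436, 1.3622)  len=0.2491

Chained into 1 loop(s):
  loop 1: 7 segments, perimeter = 1.7438
Total perimeter = 1.744

loops=1 perimeter=1.744


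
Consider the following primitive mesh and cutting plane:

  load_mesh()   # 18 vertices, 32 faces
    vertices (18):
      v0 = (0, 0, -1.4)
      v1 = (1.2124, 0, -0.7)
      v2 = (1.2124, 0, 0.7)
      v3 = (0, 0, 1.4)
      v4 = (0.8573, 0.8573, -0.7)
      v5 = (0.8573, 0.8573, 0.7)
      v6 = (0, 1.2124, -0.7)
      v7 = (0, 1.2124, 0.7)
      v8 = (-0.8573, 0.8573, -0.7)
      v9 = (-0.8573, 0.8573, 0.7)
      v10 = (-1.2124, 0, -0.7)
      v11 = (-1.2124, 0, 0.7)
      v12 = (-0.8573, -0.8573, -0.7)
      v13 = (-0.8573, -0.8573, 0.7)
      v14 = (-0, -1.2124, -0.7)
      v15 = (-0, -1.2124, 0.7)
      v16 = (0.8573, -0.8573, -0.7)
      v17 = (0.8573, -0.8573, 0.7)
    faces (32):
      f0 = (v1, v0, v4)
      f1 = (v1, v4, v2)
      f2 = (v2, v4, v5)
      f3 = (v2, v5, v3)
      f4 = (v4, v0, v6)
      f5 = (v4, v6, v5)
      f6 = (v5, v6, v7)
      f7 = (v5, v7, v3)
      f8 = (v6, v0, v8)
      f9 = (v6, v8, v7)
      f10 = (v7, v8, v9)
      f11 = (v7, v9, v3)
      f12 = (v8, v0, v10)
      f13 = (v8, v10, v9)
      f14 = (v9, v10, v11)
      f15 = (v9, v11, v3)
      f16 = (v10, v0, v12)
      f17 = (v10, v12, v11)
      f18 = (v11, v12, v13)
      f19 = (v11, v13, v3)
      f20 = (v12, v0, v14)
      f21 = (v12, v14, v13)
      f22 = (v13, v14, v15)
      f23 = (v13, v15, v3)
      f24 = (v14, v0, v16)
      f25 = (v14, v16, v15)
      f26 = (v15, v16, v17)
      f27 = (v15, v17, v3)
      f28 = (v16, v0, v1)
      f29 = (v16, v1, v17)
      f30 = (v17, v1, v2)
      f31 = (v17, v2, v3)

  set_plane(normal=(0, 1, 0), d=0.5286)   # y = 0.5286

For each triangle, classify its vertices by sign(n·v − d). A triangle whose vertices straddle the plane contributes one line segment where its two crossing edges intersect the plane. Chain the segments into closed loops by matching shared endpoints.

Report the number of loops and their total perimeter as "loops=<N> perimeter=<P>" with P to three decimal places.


Straddling triangles (12 of 32):
  (v1,v0,v4) [--+] → (0.5286, 0.5286, -0.968389)–(0.99345, 0.5286, -0.7)  len=0.5368
  (v1,v4,v2) [-+-] → (0.99345, 0.5286, -0.7)–(0.99345, 0.5286, -0.163222)  len=0.5368
  (v2,v4,v5) [-++] → (0.99345, 0.5286, -0.163222)–(0.99345, 0.5286, 0.7)  len=0.8632
  (v2,v5,v3) [-+-] → (0.99345, 0.5286, 0.7)–(0.5286, 0.5286, 0.968389)  len=0.5368
  (v4,v0,v6) [+-+] → (0.5286, 0.5286, -0.968389)–(0, 0.5286, -1.0948)  len=0.5435
  (v5,v7,v3) [++-] → (0, 0.5286, 1.0948)–(0.5286, 0.5286, 0.968389)  len=0.5435
  (v6,v0,v8) [+-+] → (0, 0.5286, -1.0948)–(-0.5286, 0.5286, -0.968389)  len=0.5435
  (v7,v9,v3) [++-] → (-0.5286, 0.5286, 0.968389)–(0, 0.5286, 1.0948)  len=0.5435
  (v8,v0,v10) [+--] → (-0.5286, 0.5286, -0.968389)–(-0.99345, 0.5286, -0.7)  len=0.5368
  (v8,v10,v9) [+-+] → (-0.99345, 0.5286, -0.7)–(-0.99345, 0.5286, 0.163222)  len=0.8632
  (v9,v10,v11) [+--] → (-0.99345, 0.5286, 0.163222)–(-0.99345, 0.5286, 0.7)  len=0.5368
  (v9,v11,v3) [+--] → (-0.99345, 0.5286, 0.7)–(-0.5286, 0.5286, 0.968389)  len=0.5368

Chained into 1 loop(s):
  loop 1: 12 segments, perimeter = 7.1211
Total perimeter = 7.121

loops=1 perimeter=7.121


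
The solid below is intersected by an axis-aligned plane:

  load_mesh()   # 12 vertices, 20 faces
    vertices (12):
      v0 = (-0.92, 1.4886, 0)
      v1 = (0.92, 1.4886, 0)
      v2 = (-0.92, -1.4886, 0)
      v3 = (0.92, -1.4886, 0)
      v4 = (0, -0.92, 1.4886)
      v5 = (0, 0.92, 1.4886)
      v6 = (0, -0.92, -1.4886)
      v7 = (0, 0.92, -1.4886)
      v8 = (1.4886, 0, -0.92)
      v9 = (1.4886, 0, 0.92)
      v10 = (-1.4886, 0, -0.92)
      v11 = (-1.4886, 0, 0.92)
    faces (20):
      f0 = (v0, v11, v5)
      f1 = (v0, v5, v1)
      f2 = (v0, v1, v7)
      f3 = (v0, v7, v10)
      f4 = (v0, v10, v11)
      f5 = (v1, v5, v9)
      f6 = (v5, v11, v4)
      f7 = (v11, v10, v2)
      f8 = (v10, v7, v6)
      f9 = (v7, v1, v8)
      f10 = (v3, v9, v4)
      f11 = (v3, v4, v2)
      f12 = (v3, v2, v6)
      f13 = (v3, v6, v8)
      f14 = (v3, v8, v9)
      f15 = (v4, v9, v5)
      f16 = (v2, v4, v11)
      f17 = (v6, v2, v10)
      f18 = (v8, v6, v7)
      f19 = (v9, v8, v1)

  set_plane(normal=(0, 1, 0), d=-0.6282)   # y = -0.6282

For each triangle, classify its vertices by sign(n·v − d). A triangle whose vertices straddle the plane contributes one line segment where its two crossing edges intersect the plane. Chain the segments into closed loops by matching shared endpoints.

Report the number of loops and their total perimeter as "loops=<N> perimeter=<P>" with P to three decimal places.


Straddling triangles (10 of 20):
  (v5,v11,v4) [++-] → (-0.472145, -0.6282, 1.30825)–(0, -0.6282, 1.4886)  len=0.5054
  (v11,v10,v2) [++-] → (-1.24865, -0.6282, -0.531753)–(-1.24865, -0.6282, 0.531753)  len=1.0635
  (v10,v7,v6) [++-] → (0, -0.6282, -1.4886)–(-0.472145, -0.6282, -1.30825)  len=0.5054
  (v3,v9,v4) [-+-] → (1.24865, -0.6282, 0.531753)–(0.472145, -0.6282, 1.30825)  len=1.0981
  (v3,v6,v8) [--+] → (0.472145, -0.6282, -1.30825)–(1.24865, -0.6282, -0.531753)  len=1.0981
  (v3,v8,v9) [-++] → (1.24865, -0.6282, -0.531753)–(1.24865, -0.6282, 0.531753)  len=1.0635
  (v4,v9,v5) [-++] → (0.472145, -0.6282, 1.30825)–(0, -0.6282, 1.4886)  len=0.5054
  (v2,v4,v11) [--+] → (-0.472145, -0.6282, 1.30825)–(-1.24865, -0.6282, 0.531753)  len=1.0981
  (v6,v2,v10) [--+] → (-1.24865, -0.6282, -0.531753)–(-0.472145, -0.6282, -1.30825)  len=1.0981
  (v8,v6,v7) [+-+] → (0.472145, -0.6282, -1.30825)–(0, -0.6282, -1.4886)  len=0.5054

Chained into 1 loop(s):
  loop 1: 10 segments, perimeter = 8.5412
Total perimeter = 8.541

loops=1 perimeter=8.541


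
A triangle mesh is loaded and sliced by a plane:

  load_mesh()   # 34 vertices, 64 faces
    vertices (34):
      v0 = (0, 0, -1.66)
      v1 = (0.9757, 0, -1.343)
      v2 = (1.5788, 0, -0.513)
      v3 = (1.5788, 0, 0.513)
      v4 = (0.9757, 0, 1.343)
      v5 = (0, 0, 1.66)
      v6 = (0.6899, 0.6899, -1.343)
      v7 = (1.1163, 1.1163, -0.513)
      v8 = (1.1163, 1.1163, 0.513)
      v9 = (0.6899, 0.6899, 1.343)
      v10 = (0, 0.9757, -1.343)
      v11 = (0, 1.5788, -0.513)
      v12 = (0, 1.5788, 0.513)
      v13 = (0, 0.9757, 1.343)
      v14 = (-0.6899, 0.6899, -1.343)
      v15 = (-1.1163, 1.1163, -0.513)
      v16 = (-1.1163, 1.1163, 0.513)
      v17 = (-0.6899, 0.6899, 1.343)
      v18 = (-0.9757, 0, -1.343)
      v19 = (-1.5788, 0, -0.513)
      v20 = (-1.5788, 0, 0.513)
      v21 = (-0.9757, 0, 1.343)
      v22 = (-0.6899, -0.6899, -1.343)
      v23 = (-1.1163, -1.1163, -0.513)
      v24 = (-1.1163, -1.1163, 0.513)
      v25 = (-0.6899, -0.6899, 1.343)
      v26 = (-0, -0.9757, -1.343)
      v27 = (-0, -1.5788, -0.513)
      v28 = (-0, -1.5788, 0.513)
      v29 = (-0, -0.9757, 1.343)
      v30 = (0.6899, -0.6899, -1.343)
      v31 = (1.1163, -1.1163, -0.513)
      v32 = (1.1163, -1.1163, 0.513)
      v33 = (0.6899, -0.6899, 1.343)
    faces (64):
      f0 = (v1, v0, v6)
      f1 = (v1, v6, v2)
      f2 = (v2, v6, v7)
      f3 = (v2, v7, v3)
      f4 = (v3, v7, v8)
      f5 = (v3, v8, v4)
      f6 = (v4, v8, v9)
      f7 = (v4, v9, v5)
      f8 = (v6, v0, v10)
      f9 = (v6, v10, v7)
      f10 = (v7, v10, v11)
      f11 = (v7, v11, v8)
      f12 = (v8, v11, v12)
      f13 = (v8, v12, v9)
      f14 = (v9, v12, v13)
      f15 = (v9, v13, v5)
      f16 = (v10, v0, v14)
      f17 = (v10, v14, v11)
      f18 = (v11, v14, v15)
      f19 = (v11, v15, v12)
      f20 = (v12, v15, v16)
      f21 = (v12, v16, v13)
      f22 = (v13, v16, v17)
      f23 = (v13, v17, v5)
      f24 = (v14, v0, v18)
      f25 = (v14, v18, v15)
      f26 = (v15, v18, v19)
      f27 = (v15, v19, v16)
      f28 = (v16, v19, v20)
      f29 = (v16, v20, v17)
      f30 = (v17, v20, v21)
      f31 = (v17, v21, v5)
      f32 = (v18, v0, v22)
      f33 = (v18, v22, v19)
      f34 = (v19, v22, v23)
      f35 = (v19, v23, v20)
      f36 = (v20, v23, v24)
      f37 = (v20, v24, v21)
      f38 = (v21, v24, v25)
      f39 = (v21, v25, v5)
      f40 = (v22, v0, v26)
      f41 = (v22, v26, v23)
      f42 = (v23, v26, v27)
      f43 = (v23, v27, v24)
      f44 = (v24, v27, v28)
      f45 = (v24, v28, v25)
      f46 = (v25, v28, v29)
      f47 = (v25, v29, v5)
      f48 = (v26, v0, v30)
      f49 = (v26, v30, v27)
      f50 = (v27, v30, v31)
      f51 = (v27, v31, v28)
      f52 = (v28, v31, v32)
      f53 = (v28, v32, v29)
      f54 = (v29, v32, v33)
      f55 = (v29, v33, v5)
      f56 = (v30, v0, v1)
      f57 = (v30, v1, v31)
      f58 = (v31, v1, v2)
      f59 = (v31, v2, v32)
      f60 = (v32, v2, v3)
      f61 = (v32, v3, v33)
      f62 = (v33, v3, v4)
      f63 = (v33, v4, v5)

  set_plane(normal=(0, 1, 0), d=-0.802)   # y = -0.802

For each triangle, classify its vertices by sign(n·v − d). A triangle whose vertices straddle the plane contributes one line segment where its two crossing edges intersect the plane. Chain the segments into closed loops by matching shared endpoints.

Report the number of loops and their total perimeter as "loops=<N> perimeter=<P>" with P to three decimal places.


loops=1 perimeter=8.531

Straddling triangles (20 of 64):
  (v19,v22,v23) [++-] → (-0.802, -0.802, -1.12479)–(-1.24652, -0.802, -0.513)  len=0.7562
  (v19,v23,v20) [+-+] → (-1.24652, -0.802, -0.513)–(-1.24652, -0.802, -0.224124)  len=0.2889
  (v20,v23,v24) [+--] → (-1.24652, -0.802, -0.224124)–(-1.24652, -0.802, 0.513)  len=0.7371
  (v20,v24,v21) [+-+] → (-1.24652, -0.802, 0.513)–(-1.07671, -0.802, 0.746691)  len=0.2889
  (v21,v24,v25) [+-+] → (-1.07671, -0.802, 0.746691)–(-0.802, -0.802, 1.12479)  len=0.4674
  (v22,v0,v26) [++-] → (0, -0.802, -1.39943)–(-0.419299, -0.802, -1.343)  len=0.4231
  (v22,v26,v23) [+--] → (-0.419299, -0.802, -1.343)–(-0.802, -0.802, -1.12479)  len=0.4405
  (v24,v28,v25) [--+] → (-0.602896, -0.802, 1.23833)–(-0.802, -0.802, 1.12479)  len=0.2292
  (v25,v28,v29) [+--] → (-0.602896, -0.802, 1.23833)–(-0.419299, -0.802, 1.343)  len=0.2113
  (v25,v29,v5) [+-+] → (-0.419299, -0.802, 1.343)–(0, -0.802, 1.39943)  len=0.4231
  (v26,v0,v30) [-++] → (0, -0.802, -1.39943)–(0.419299, -0.802, -1.343)  len=0.4231
  (v26,v30,v27) [-+-] → (0.419299, -0.802, -1.343)–(0.602896, -0.802, -1.23833)  len=0.2113
  (v27,v30,v31) [-+-] → (0.602896, -0.802, -1.23833)–(0.802, -0.802, -1.12479)  len=0.2292
  (v29,v32,v33) [--+] → (0.802, -0.802, 1.12479)–(0.419299, -0.802, 1.343)  len=0.4405
  (v29,v33,v5) [-++] → (0.419299, -0.802, 1.343)–(0, -0.802, 1.39943)  len=0.4231
  (v30,v1,v31) [++-] → (1.07671, -0.802, -0.746691)–(0.802, -0.802, -1.12479)  len=0.4674
  (v31,v1,v2) [-++] → (1.07671, -0.802, -0.746691)–(1.24652, -0.802, -0.513)  len=0.2889
  (v31,v2,v32) [-+-] → (1.24652, -0.802, -0.513)–(1.24652, -0.802, 0.224124)  len=0.7371
  (v32,v2,v3) [-++] → (1.24652, -0.802, 0.224124)–(1.24652, -0.802, 0.513)  len=0.2889
  (v32,v3,v33) [-++] → (1.24652, -0.802, 0.513)–(0.802, -0.802, 1.12479)  len=0.7562

Chained into 1 loop(s):
  loop 1: 20 segments, perimeter = 8.5314
Total perimeter = 8.531


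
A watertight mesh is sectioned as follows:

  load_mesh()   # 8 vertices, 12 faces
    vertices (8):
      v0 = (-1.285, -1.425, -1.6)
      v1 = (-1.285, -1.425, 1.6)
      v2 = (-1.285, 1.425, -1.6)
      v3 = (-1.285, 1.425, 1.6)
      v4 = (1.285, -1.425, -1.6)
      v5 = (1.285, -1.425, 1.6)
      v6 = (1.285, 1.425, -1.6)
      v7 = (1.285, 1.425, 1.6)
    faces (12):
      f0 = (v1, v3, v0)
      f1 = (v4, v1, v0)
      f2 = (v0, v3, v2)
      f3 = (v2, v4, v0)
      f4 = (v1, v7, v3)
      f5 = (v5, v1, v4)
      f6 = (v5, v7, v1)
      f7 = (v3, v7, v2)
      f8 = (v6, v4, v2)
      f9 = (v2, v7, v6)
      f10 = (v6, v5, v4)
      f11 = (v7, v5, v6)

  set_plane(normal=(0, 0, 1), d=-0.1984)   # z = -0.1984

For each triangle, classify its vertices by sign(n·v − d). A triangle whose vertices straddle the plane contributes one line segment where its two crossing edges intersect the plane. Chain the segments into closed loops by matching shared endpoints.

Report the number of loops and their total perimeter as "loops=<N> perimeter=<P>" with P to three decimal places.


Straddling triangles (8 of 12):
  (v1,v3,v0) [++-] → (-1.285, -0.1767, -0.1984)–(-1.285, -1.425, -0.1984)  len=1.2483
  (v4,v1,v0) [-+-] → (0.15934, -1.425, -0.1984)–(-1.285, -1.425, -0.1984)  len=1.4443
  (v0,v3,v2) [-+-] → (-1.285, -0.1767, -0.1984)–(-1.285, 1.425, -0.1984)  len=1.6017
  (v5,v1,v4) [++-] → (0.15934, -1.425, -0.1984)–(1.285, -1.425, -0.1984)  len=1.1257
  (v3,v7,v2) [++-] → (-0.15934, 1.425, -0.1984)–(-1.285, 1.425, -0.1984)  len=1.1257
  (v2,v7,v6) [-+-] → (-0.15934, 1.425, -0.1984)–(1.285, 1.425, -0.1984)  len=1.4443
  (v6,v5,v4) [-+-] → (1.285, 0.1767, -0.1984)–(1.285, -1.425, -0.1984)  len=1.6017
  (v7,v5,v6) [++-] → (1.285, 0.1767, -0.1984)–(1.285, 1.425, -0.1984)  len=1.2483

Chained into 1 loop(s):
  loop 1: 8 segments, perimeter = 10.8400
Total perimeter = 10.840

loops=1 perimeter=10.840


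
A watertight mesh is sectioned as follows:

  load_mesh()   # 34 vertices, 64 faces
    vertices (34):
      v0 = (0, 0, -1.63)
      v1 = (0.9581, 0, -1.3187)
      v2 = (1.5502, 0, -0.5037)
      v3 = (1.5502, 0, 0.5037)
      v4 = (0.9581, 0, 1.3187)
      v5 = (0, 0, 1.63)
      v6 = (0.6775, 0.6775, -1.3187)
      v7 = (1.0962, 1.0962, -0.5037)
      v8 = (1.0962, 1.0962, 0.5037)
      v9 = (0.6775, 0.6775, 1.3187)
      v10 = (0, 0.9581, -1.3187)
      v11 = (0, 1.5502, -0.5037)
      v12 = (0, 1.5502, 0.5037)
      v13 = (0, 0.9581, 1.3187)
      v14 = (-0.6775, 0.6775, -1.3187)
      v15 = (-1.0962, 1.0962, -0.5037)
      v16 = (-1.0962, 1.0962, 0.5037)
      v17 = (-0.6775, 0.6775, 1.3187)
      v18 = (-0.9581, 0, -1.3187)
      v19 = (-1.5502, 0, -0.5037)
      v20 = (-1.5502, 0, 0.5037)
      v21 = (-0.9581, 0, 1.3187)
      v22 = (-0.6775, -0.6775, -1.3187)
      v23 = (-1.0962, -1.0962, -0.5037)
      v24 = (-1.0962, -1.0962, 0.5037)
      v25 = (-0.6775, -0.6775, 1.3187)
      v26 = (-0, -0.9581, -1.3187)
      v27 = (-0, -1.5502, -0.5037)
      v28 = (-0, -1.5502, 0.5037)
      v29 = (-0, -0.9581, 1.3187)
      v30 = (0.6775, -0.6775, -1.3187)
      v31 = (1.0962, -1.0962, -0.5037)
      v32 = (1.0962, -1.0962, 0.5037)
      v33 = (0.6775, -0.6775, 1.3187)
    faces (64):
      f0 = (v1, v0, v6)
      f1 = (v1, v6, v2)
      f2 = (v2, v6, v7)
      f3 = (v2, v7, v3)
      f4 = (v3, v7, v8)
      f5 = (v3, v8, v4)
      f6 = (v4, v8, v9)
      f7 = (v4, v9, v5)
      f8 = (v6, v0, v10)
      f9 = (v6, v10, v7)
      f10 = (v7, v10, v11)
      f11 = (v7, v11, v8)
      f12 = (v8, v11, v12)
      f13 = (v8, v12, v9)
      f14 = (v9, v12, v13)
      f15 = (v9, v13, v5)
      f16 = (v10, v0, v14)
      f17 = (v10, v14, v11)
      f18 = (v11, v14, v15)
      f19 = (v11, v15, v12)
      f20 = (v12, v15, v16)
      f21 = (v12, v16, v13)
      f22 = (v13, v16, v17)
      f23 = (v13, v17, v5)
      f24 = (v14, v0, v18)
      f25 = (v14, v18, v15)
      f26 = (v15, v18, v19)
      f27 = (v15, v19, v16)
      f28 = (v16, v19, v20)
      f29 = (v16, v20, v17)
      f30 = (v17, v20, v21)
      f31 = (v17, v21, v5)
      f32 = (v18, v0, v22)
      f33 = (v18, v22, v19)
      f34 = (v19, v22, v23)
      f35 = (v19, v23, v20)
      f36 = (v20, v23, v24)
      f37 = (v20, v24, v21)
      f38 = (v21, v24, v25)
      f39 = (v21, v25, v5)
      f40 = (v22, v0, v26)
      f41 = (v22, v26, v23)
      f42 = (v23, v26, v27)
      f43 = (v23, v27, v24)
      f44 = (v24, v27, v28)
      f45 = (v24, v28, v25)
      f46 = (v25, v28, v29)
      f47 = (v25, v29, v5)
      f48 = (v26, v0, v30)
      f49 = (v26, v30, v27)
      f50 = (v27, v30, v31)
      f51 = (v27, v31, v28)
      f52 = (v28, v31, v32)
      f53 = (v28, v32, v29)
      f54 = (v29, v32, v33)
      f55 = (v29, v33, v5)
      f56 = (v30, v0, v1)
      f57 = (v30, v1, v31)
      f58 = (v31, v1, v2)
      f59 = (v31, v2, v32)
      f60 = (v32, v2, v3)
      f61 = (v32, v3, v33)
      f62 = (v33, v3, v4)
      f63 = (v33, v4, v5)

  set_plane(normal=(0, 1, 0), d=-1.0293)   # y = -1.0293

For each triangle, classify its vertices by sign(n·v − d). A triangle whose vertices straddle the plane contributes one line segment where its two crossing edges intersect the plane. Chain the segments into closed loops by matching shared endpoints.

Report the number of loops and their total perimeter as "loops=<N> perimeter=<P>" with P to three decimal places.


loops=1 perimeter=7.398

Straddling triangles (18 of 64):
  (v19,v22,v23) [++-] → (-1.0293, -1.0293, -0.633921)–(-1.12391, -1.0293, -0.5037)  len=0.1610
  (v19,v23,v20) [+-+] → (-1.12391, -1.0293, -0.5037)–(-1.12391, -1.0293, -0.442219)  len=0.0615
  (v20,v23,v24) [+--] → (-1.12391, -1.0293, -0.442219)–(-1.12391, -1.0293, 0.5037)  len=0.9459
  (v20,v24,v21) [+-+] → (-1.12391, -1.0293, 0.5037)–(-1.08777, -1.0293, 0.553439)  len=0.0615
  (v21,v24,v25) [+-+] → (-1.08777, -1.0293, 0.553439)–(-1.0293, -1.0293, 0.633921)  len=0.0995
  (v22,v26,v23) [++-] → (-0.565166, -1.0293, -0.898512)–(-1.0293, -1.0293, -0.633921)  len=0.5343
  (v23,v26,v27) [-+-] → (-0.565166, -1.0293, -0.898512)–(0, -1.0293, -1.2207)  len=0.6506
  (v24,v28,v25) [--+] → (-0.404388, -1.0293, 0.99016)–(-1.0293, -1.0293, 0.633921)  len=0.7193
  (v25,v28,v29) [+-+] → (-0.404388, -1.0293, 0.99016)–(0, -1.0293, 1.2207)  len=0.4655
  (v26,v30,v27) [++-] → (0.404388, -1.0293, -0.99016)–(0, -1.0293, -1.2207)  len=0.4655
  (v27,v30,v31) [-+-] → (0.404388, -1.0293, -0.99016)–(1.0293, -1.0293, -0.633921)  len=0.7193
  (v28,v32,v29) [--+] → (0.565166, -1.0293, 0.898512)–(0, -1.0293, 1.2207)  len=0.6506
  (v29,v32,v33) [+-+] → (0.565166, -1.0293, 0.898512)–(1.0293, -1.0293, 0.633921)  len=0.5343
  (v30,v1,v31) [++-] → (1.08777, -1.0293, -0.553439)–(1.0293, -1.0293, -0.633921)  len=0.0995
  (v31,v1,v2) [-++] → (1.08777, -1.0293, -0.553439)–(1.12391, -1.0293, -0.5037)  len=0.0615
  (v31,v2,v32) [-+-] → (1.12391, -1.0293, -0.5037)–(1.12391, -1.0293, 0.442219)  len=0.9459
  (v32,v2,v3) [-++] → (1.12391, -1.0293, 0.442219)–(1.12391, -1.0293, 0.5037)  len=0.0615
  (v32,v3,v33) [-++] → (1.12391, -1.0293, 0.5037)–(1.0293, -1.0293, 0.633921)  len=0.1610

Chained into 1 loop(s):
  loop 1: 18 segments, perimeter = 7.3979
Total perimeter = 7.398


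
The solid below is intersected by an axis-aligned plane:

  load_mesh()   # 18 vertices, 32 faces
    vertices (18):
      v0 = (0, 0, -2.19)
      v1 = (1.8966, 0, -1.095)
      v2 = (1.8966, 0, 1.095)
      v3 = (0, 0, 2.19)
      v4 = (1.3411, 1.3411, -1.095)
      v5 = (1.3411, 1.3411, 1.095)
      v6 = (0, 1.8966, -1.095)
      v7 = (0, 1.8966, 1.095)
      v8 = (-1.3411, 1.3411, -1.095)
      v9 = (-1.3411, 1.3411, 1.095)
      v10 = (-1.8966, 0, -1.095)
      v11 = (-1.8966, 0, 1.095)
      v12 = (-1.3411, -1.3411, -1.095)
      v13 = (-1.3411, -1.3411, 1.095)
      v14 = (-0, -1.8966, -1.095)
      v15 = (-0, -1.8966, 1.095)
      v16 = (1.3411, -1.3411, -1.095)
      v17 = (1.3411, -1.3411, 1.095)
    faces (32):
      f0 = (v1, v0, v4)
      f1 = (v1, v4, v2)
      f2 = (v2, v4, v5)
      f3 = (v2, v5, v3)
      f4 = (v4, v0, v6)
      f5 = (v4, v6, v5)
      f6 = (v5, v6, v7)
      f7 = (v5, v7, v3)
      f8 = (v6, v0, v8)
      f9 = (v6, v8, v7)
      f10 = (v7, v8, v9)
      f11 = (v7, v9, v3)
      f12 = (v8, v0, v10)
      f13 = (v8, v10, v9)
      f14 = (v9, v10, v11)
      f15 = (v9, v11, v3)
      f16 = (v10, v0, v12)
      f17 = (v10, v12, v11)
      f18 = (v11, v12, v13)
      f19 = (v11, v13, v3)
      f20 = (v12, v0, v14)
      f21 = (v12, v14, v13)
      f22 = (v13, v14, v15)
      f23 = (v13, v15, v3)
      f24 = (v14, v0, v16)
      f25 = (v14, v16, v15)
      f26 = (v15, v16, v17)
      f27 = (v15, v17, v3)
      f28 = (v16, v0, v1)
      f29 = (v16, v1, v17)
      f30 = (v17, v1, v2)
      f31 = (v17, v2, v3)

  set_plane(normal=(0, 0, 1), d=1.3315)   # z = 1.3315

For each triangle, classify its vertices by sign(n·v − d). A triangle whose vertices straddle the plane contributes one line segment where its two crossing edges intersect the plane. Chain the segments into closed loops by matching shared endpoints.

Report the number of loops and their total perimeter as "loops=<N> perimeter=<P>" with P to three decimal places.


loops=1 perimeter=9.105

Straddling triangles (8 of 32):
  (v2,v5,v3) [--+] → (1.05145, 1.05145, 1.3315)–(1.48697, 0, 1.3315)  len=1.1381
  (v5,v7,v3) [--+] → (0, 1.48697, 1.3315)–(1.05145, 1.05145, 1.3315)  len=1.1381
  (v7,v9,v3) [--+] → (-1.05145, 1.05145, 1.3315)–(0, 1.48697, 1.3315)  len=1.1381
  (v9,v11,v3) [--+] → (-1.48697, 0, 1.3315)–(-1.05145, 1.05145, 1.3315)  len=1.1381
  (v11,v13,v3) [--+] → (-1.05145, -1.05145, 1.3315)–(-1.48697, 0, 1.3315)  len=1.1381
  (v13,v15,v3) [--+] → (0, -1.48697, 1.3315)–(-1.05145, -1.05145, 1.3315)  len=1.1381
  (v15,v17,v3) [--+] → (1.05145, -1.05145, 1.3315)–(0, -1.48697, 1.3315)  len=1.1381
  (v17,v2,v3) [--+] → (1.48697, 0, 1.3315)–(1.05145, -1.05145, 1.3315)  len=1.1381

Chained into 1 loop(s):
  loop 1: 8 segments, perimeter = 9.1046
Total perimeter = 9.105
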